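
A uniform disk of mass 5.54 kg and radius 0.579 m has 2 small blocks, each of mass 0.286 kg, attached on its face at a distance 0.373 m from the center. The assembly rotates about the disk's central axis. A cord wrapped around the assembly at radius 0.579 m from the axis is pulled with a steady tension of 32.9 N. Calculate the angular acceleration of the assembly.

I_disk = ½MR² = ½(5.54)(0.579)² = 0.9286 kg·m².
I_blocks = 2·m·r² = 2(0.286)(0.373)² = 0.07958 kg·m².
Total I = 1.008 kg·m².
τ = F r = (32.9)(0.579) = 19.05 N·m.
α = τ/I = 19.05/1.008 = 18.89 rad/s².

α ≈ 18.9 rad/s²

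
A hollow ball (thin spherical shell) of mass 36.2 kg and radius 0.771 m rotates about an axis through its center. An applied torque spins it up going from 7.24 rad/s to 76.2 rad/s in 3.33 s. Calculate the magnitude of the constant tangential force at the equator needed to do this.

I = (2/3)MR² = (2/3)(36.2)(0.771)² = 14.35 kg·m².
α = Δω/Δt = (76.2 − 7.24)/3.33 = 20.71 rad/s².
The required torque is τ = Iα = (14.35)(20.71) = 297.1 N·m.
A tangential force at the equator gives τ = FR, so F = τ/R = 297.1/0.771 = 385.3 N.

F ≈ 385 N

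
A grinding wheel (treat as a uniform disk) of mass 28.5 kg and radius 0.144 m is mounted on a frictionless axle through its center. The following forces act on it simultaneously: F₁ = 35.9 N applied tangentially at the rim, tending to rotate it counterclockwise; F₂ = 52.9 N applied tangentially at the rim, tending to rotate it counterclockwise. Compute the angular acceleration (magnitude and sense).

I = ½MR² = (1/2)(28.5)(0.144)² = 0.2955 kg·m².
Taking counterclockwise as positive: τ₁ = +(35.9)(0.144) = +5.170 N·m; τ₂ = +(52.9)(0.144) = +7.618 N·m.
Net torque τ = 12.79 N·m.
α = τ/I = 12.79/0.2955 = 43.27 rad/s².

α ≈ 43.3 rad/s², counterclockwise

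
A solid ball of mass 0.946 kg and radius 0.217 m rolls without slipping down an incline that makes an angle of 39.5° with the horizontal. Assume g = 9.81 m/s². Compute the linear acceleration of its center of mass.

Translation along the incline: Mg sinθ − f = Ma.
Rotation about the center: fR = Iα with I = (2/5)MR². No-slip gives a = αR, so f = (I/R²)a = (2/5)M a.
Substituting: Mg sinθ = (1 + 0.4000)Ma, so a = g sinθ/(1 + 0.4000) = (9.81) sin 39.5° / 1.400 = 4.457 m/s².

a ≈ 4.46 m/s²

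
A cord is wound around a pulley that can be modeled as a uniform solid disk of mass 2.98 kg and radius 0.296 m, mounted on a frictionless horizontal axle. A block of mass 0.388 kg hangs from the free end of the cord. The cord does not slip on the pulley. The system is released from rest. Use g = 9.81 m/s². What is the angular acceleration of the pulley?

I = ½MR² = (1/2)(2.98)(0.296)² = 0.1305 kg·m².
Block: mg − T = ma. Pulley: TR = Iα. No-slip: a = αR, so T = (I/R²)a = 1.490·a.
Then mg = (m + 1.490)a, so a = (0.388)(9.81)/(0.388 + 1.490) = 2.027 m/s².
α = a/R = 2.027/0.296 = 6.847 rad/s².

α ≈ 6.85 rad/s²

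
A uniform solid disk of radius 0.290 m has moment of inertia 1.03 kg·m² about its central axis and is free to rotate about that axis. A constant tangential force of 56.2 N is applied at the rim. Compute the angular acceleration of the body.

α ≈ 15.8 rad/s²

τ = F R = (56.2)(0.290) = 16.30 N·m.
Newton's second law for rotation, τ = Iα, gives α = τ/I = 16.30/1.030 = 15.82 rad/s².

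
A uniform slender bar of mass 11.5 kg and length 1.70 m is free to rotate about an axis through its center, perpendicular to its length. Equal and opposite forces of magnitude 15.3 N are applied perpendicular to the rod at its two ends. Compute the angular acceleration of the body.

I = (1/12)ML² = (1/12)(11.5)(1.70)² = 2.770 kg·m².
The couple gives τ = F·(L/2) + F·(L/2) = F L = (15.3)(1.70) = 26.01 N·m.
Newton's second law for rotation, τ = Iα, gives α = τ/I = 26.01/2.770 = 9.391 rad/s².

α ≈ 9.39 rad/s²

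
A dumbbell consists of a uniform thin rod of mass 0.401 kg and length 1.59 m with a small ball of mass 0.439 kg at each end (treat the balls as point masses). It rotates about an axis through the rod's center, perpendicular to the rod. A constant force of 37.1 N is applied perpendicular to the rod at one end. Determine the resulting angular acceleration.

α ≈ 46.1 rad/s²

I_rod = (1/12)ML² = (1/12)(0.401)(1.59)² = 0.08448 kg·m².
I_balls = 2·m·(L/2)² = 2(0.439)(0.7950)² = 0.5549 kg·m².
Total I = 0.6394 kg·m².
τ = F·(L/2) = (37.1)(0.795) = 29.49 N·m.
α = τ/I = 29.49/0.6394 = 46.13 rad/s².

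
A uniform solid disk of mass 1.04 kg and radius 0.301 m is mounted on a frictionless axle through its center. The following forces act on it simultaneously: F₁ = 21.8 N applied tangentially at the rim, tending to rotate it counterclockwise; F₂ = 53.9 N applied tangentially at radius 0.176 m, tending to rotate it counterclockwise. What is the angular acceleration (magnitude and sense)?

α ≈ 341 rad/s², counterclockwise

I = ½MR² = (1/2)(1.04)(0.301)² = 0.04711 kg·m².
Taking counterclockwise as positive: τ₁ = +(21.8)(0.301) = +6.562 N·m; τ₂ = +(53.9)(0.176) = +9.486 N·m.
Net torque τ = 16.05 N·m.
α = τ/I = 16.05/0.04711 = 340.6 rad/s².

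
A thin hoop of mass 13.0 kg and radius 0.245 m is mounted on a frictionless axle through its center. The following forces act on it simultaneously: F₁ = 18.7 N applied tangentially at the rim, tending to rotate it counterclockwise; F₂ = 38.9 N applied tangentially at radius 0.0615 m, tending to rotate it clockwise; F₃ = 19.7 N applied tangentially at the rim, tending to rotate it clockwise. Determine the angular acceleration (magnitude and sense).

α ≈ 3.38 rad/s², clockwise

I = MR² = (13.0)(0.245)² = 0.7803 kg·m².
Taking counterclockwise as positive: τ₁ = +(18.7)(0.245) = +4.582 N·m; τ₂ = −(38.9)(0.0615) = −2.392 N·m; τ₃ = −(19.7)(0.245) = −4.826 N·m.
Net torque τ = -2.637 N·m.
α = τ/I = -2.637/0.7803 = -3.380 rad/s².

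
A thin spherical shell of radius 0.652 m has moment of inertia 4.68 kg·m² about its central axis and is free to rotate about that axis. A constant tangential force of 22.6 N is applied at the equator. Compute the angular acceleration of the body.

τ = F R = (22.6)(0.652) = 14.74 N·m.
From τ = Iα: α = 14.74/4.680 = 3.149 rad/s².

α ≈ 3.15 rad/s²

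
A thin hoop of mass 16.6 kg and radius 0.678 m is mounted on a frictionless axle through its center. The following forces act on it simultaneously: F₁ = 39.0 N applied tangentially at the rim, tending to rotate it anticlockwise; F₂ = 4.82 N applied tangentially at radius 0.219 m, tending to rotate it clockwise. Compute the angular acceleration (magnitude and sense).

I = MR² = (16.6)(0.678)² = 7.631 kg·m².
Taking anticlockwise as positive: τ₁ = +(39.0)(0.678) = +26.44 N·m; τ₂ = −(4.82)(0.219) = −1.056 N·m.
Net torque τ = 25.39 N·m.
α = τ/I = 25.39/7.631 = 3.327 rad/s².

α ≈ 3.33 rad/s², anticlockwise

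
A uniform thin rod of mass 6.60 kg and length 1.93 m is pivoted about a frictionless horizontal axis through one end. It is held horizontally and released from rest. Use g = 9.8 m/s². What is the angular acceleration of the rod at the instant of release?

α ≈ 7.62 rad/s²

About the pivot, I = (1/3)ML² = (1/3)(6.60)(1.93)² = 8.195 kg·m².
The weight acts at the center, a distance L/2 = 0.9650 m from the pivot; τ = Mg(L/2) = 62.42 N·m.
α = τ/I = 62.42/8.195 = 7.617 rad/s².
(Equivalently α = (3g/(2L)) = 7.617 rad/s².)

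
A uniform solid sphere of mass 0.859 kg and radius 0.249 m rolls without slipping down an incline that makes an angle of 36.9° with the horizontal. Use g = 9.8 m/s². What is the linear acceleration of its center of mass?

a ≈ 4.20 m/s²

Translation along the incline: Mg sinθ − f = Ma.
Rotation about the center: fR = Iα with I = (2/5)MR². No-slip gives a = αR, so f = (I/R²)a = (2/5)M a.
Substituting: Mg sinθ = (1 + 0.4000)Ma, so a = g sinθ/(1 + 0.4000) = (9.8) sin 36.9° / 1.400 = 4.203 m/s².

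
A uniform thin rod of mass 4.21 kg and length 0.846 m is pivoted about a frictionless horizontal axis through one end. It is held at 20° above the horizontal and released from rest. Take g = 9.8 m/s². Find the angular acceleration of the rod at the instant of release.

About the pivot, I = (1/3)ML² = (1/3)(4.21)(0.846)² = 1.004 kg·m².
The weight acts at the center, a distance L/2 = 0.4230 m from the pivot; τ = Mg(L/2) cos 20° = 16.40 N·m.
α = τ/I = 16.40/1.004 = 16.33 rad/s².
(Equivalently α = (3g/(2L)) cos 20° = 16.33 rad/s².)

α ≈ 16.3 rad/s²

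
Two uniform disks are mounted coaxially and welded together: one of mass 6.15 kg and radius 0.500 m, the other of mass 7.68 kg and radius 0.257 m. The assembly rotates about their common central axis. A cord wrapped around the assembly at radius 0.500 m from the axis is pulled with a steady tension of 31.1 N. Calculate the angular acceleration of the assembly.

α ≈ 15.2 rad/s²

I = ½M₁R₁² + ½M₂R₂² = ½(6.15)(0.500)² + ½(7.68)(0.257)² = 1.022 kg·m².
τ = F r = (31.1)(0.500) = 15.55 N·m.
α = τ/I = 15.55/1.022 = 15.21 rad/s².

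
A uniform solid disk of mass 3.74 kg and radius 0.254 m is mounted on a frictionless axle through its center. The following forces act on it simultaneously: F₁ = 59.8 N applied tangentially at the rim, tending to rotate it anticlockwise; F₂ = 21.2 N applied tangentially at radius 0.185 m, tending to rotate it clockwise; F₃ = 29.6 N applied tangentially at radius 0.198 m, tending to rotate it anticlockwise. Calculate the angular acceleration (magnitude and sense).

α ≈ 142 rad/s², anticlockwise

I = ½MR² = (1/2)(3.74)(0.254)² = 0.1206 kg·m².
Taking anticlockwise as positive: τ₁ = +(59.8)(0.254) = +15.19 N·m; τ₂ = −(21.2)(0.185) = −3.922 N·m; τ₃ = +(29.6)(0.198) = +5.861 N·m.
Net torque τ = 17.13 N·m.
α = τ/I = 17.13/0.1206 = 142.0 rad/s².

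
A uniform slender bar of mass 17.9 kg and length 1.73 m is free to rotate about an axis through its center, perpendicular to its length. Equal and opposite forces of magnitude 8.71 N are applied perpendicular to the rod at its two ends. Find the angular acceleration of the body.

I = (1/12)ML² = (1/12)(17.9)(1.73)² = 4.464 kg·m².
The couple gives τ = F·(L/2) + F·(L/2) = F L = (8.71)(1.73) = 15.07 N·m.
Newton's second law for rotation, τ = Iα, gives α = τ/I = 15.07/4.464 = 3.375 rad/s².

α ≈ 3.38 rad/s²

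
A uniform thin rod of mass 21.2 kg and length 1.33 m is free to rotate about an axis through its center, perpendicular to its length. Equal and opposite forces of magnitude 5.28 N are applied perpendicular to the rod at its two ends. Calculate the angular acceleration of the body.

I = (1/12)ML² = (1/12)(21.2)(1.33)² = 3.125 kg·m².
The couple gives τ = F·(L/2) + F·(L/2) = F L = (5.28)(1.33) = 7.022 N·m.
From τ = Iα: α = 7.022/3.125 = 2.247 rad/s².

α ≈ 2.25 rad/s²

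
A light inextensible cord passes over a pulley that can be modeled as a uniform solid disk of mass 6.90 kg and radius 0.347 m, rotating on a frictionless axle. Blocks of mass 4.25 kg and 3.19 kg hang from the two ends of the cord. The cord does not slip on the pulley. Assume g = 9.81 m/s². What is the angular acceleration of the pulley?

I = ½MR² = (1/2)(6.90)(0.347)² = 0.4154 kg·m².
Heavier block: m₁g − T₁ = m₁a. Lighter block: T₂ − m₂g = m₂a.
Pulley: (T₁ − T₂)R = Iα = I(a/R), so T₁ − T₂ = (I/R²)a = (1/2)M_p a = 3.450·a.
Adding the three: (m₁ − m₂)g = (m₁ + m₂ + 3.450)a, so a = (4.25 − 3.19)(9.81)/(4.25 + 3.19 + 3.450) = 0.9549 m/s².
α = a/R = 0.9549/0.347 = 2.752 rad/s².

α ≈ 2.75 rad/s²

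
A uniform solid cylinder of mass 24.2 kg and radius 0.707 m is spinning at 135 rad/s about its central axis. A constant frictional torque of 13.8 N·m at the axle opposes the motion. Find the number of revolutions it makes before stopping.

I = ½MR² = (1/2)(24.2)(0.707)² = 6.048 kg·m².
The net torque has magnitude 13.8 N·m, opposing ω.
|α| = τ/I = 13.80/6.048 = 2.282 rad/s² (deceleration).
ω² = ω₀² − 2|α|θ with ω = 0 ⇒ θ = ω₀²/(2|α|) = 3994 rad = 635.6 rev.

≈ 636 revolutions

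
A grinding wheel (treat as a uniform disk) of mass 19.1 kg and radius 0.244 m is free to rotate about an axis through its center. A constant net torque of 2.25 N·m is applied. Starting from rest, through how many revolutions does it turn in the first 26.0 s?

≈ 213 revolutions

I = ½MR² = (1/2)(19.1)(0.244)² = 0.5686 kg·m².
α = τ/I = 2.25/0.5686 = 3.957 rad/s².
θ = ½αt² = ½(3.957)(26.0)² = 1338 rad.
Revolutions = θ/(2π) = 212.9.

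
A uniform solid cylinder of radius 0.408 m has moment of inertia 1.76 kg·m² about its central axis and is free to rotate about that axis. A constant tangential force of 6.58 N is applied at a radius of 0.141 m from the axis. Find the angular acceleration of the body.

α ≈ 0.527 rad/s²

τ = F·r = (6.58)(0.141) = 0.9278 N·m.
From τ = Iα: α = 0.9278/1.760 = 0.5271 rad/s².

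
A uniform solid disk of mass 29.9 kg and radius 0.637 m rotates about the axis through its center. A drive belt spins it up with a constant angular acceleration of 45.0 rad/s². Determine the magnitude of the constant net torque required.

τ ≈ 273 N·m

I = ½MR² = (1/2)(29.9)(0.637)² = 6.066 kg·m².
τ = Iα = (6.066)(45.00) = 273.0 N·m.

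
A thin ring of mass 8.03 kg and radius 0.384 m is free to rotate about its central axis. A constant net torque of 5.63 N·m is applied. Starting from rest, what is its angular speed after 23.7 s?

ω ≈ 113 rad/s

I = MR² = (8.03)(0.384)² = 1.184 kg·m².
α = τ/I = 5.63/1.184 = 4.755 rad/s².
ω = ω₀ + αt = 0 + (4.755)(23.7) = 112.7 rad/s.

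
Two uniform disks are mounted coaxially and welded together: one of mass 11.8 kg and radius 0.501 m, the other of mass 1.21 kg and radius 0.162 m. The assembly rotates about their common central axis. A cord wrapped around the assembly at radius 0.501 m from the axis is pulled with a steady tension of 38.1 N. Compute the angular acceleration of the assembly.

I = ½M₁R₁² + ½M₂R₂² = ½(11.8)(0.501)² + ½(1.21)(0.162)² = 1.497 kg·m².
τ = F r = (38.1)(0.501) = 19.09 N·m.
α = τ/I = 19.09/1.497 = 12.75 rad/s².

α ≈ 12.8 rad/s²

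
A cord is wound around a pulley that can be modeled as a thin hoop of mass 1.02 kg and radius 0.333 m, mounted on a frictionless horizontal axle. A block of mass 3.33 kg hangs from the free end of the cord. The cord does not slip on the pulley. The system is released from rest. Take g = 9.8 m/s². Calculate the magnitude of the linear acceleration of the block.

I = MR² = (1.02)(0.333)² = 0.1131 kg·m².
Block: mg − T = ma. Pulley: TR = Iα. No-slip: a = αR, so T = (I/R²)a = 1.020·a.
Then mg = (m + 1.020)a, so a = (3.33)(9.8)/(3.33 + 1.020) = 7.502 m/s².

a ≈ 7.50 m/s²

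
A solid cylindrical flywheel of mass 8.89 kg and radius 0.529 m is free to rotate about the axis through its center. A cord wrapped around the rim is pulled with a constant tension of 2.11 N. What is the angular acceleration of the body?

α ≈ 0.897 rad/s²

I = ½MR² = (1/2)(8.89)(0.529)² = 1.244 kg·m².
τ = F R = (2.11)(0.529) = 1.116 N·m.
From τ = Iα: α = 1.116/1.244 = 0.8973 rad/s².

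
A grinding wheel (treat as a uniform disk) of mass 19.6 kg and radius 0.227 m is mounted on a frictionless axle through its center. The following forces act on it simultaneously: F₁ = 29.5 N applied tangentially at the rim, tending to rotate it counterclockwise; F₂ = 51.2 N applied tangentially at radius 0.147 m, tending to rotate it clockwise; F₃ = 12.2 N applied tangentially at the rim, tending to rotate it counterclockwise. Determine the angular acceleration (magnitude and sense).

α ≈ 3.84 rad/s², counterclockwise

I = ½MR² = (1/2)(19.6)(0.227)² = 0.5050 kg·m².
Taking counterclockwise as positive: τ₁ = +(29.5)(0.227) = +6.697 N·m; τ₂ = −(51.2)(0.147) = −7.526 N·m; τ₃ = +(12.2)(0.227) = +2.769 N·m.
Net torque τ = 1.940 N·m.
α = τ/I = 1.940/0.5050 = 3.841 rad/s².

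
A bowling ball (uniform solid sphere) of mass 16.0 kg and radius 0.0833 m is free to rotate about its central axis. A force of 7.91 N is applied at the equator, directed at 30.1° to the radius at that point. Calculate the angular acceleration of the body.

I = (2/5)MR² = (2/5)(16.0)(0.0833)² = 0.04441 kg·m².
Only the tangential component produces torque: τ = F R sinθ = (7.91)(0.0833) sin 30.1° = 0.3304 N·m.
Newton's second law for rotation, τ = Iα, gives α = τ/I = 0.3304/0.04441 = 7.441 rad/s².

α ≈ 7.44 rad/s²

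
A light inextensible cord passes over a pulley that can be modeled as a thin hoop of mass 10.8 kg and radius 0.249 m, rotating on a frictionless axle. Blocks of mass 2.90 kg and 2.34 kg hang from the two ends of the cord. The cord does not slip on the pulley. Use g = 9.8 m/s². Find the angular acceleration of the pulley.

I = MR² = (10.8)(0.249)² = 0.6696 kg·m².
Heavier block: m₁g − T₁ = m₁a. Lighter block: T₂ − m₂g = m₂a.
Pulley: (T₁ − T₂)R = Iα = I(a/R), so T₁ − T₂ = (I/R²)a = 1·M_p a = 10.80·a.
Adding the three: (m₁ − m₂)g = (m₁ + m₂ + 10.80)a, so a = (2.90 − 2.34)(9.8)/(2.90 + 2.34 + 10.80) = 0.3421 m/s².
α = a/R = 0.3421/0.249 = 1.374 rad/s².

α ≈ 1.37 rad/s²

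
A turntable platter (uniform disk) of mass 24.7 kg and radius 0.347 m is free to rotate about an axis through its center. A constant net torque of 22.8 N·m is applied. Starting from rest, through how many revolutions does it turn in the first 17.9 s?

I = ½MR² = (1/2)(24.7)(0.347)² = 1.487 kg·m².
α = τ/I = 22.8/1.487 = 15.33 rad/s².
θ = ½αt² = ½(15.33)(17.9)² = 2456 rad.
Revolutions = θ/(2π) = 390.9.

≈ 391 revolutions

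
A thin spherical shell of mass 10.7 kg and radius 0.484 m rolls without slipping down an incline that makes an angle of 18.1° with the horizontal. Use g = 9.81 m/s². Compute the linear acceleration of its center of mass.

Translation along the incline: Mg sinθ − f = Ma.
Rotation about the center: fR = Iα with I = (2/3)MR². No-slip gives a = αR, so f = (I/R²)a = (2/3)M a.
Substituting: Mg sinθ = (1 + 0.6667)Ma, so a = g sinθ/(1 + 0.6667) = (9.81) sin 18.1° / 1.667 = 1.829 m/s².

a ≈ 1.83 m/s²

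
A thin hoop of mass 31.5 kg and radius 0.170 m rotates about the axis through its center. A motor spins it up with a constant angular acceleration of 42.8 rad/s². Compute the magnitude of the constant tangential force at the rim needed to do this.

F ≈ 229 N

I = MR² = (31.5)(0.170)² = 0.9104 kg·m².
The required torque is τ = Iα = (0.9104)(42.80) = 38.96 N·m.
A tangential force at the rim gives τ = FR, so F = τ/R = 38.96/0.170 = 229.2 N.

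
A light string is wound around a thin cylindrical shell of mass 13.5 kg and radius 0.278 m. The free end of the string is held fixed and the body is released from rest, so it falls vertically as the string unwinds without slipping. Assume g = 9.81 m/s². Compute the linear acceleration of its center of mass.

Translation: Mg − T = Ma. Rotation about the center: TR = Iα with I = MR².
With a = αR: T = (I/R²)a = M a, so Mg = (1 + 1.000)Ma.
a = g/(1 + 1.000) = 9.81/2.000 = 4.905 m/s².

a ≈ 4.91 m/s²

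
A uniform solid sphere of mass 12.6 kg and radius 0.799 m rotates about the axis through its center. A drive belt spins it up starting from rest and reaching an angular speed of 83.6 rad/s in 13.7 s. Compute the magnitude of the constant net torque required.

I = (2/5)MR² = (2/5)(12.6)(0.799)² = 3.218 kg·m².
α = Δω/Δt = (83.6 − 0)/13.7 = 6.102 rad/s².
τ = Iα = (3.218)(6.102) = 19.63 N·m.

τ ≈ 19.6 N·m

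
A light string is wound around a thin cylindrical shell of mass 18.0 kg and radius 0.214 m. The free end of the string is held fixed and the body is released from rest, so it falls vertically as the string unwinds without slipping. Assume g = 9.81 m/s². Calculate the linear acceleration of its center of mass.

Translation: Mg − T = Ma. Rotation about the center: TR = Iα with I = MR².
With a = αR: T = (I/R²)a = M a, so Mg = (1 + 1.000)Ma.
a = g/(1 + 1.000) = 9.81/2.000 = 4.905 m/s².

a ≈ 4.91 m/s²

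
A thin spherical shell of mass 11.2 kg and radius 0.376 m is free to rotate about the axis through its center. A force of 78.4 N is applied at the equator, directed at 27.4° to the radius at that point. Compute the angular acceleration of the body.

α ≈ 12.9 rad/s²

I = (2/3)MR² = (2/3)(11.2)(0.376)² = 1.056 kg·m².
Only the tangential component produces torque: τ = F R sinθ = (78.4)(0.376) sin 27.4° = 13.57 N·m.
From τ = Iα: α = 13.57/1.056 = 12.85 rad/s².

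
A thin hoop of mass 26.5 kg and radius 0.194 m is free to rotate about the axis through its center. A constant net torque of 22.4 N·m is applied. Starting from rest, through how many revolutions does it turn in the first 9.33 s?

≈ 156 revolutions

I = MR² = (26.5)(0.194)² = 0.9974 kg·m².
α = τ/I = 22.4/0.9974 = 22.46 rad/s².
θ = ½αt² = ½(22.46)(9.33)² = 977.5 rad.
Revolutions = θ/(2π) = 155.6.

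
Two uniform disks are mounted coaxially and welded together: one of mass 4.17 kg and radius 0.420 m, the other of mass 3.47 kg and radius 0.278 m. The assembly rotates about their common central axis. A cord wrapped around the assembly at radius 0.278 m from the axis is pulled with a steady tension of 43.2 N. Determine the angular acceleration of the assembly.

I = ½M₁R₁² + ½M₂R₂² = ½(4.17)(0.420)² + ½(3.47)(0.278)² = 0.5019 kg·m².
τ = F r = (43.2)(0.278) = 12.01 N·m.
α = τ/I = 12.01/0.5019 = 23.93 rad/s².

α ≈ 23.9 rad/s²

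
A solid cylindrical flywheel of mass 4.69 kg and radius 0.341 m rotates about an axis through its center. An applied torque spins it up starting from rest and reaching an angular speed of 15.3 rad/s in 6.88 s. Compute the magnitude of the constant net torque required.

I = ½MR² = (1/2)(4.69)(0.341)² = 0.2727 kg·m².
α = Δω/Δt = (15.3 − 0)/6.88 = 2.224 rad/s².
τ = Iα = (0.2727)(2.224) = 0.6064 N·m.

τ ≈ 0.606 N·m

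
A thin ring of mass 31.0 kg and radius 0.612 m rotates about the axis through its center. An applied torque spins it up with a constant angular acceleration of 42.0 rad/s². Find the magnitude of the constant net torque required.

I = MR² = (31.0)(0.612)² = 11.61 kg·m².
τ = Iα = (11.61)(42.00) = 487.7 N·m.

τ ≈ 488 N·m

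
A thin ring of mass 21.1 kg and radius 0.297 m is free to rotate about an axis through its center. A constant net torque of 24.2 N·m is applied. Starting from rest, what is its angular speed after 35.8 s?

ω ≈ 465 rad/s

I = MR² = (21.1)(0.297)² = 1.861 kg·m².
α = τ/I = 24.2/1.861 = 13.00 rad/s².
ω = ω₀ + αt = 0 + (13.00)(35.8) = 465.5 rad/s.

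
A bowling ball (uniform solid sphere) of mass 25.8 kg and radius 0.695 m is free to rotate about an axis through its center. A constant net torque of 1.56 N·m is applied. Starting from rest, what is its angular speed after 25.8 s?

I = (2/5)MR² = (2/5)(25.8)(0.695)² = 4.985 kg·m².
α = τ/I = 1.56/4.985 = 0.3130 rad/s².
ω = ω₀ + αt = 0 + (0.3130)(25.8) = 8.074 rad/s.

ω ≈ 8.07 rad/s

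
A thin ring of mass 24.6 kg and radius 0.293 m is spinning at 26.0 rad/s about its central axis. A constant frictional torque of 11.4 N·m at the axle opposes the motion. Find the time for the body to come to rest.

I = MR² = (24.6)(0.293)² = 2.112 kg·m².
The net torque has magnitude 11.4 N·m, opposing ω.
|α| = τ/I = 11.40/2.112 = 5.398 rad/s² (deceleration).
0 = ω₀ − |α|t ⇒ t = ω₀/|α| = 26.0/5.398 = 4.817 s.

t ≈ 4.82 s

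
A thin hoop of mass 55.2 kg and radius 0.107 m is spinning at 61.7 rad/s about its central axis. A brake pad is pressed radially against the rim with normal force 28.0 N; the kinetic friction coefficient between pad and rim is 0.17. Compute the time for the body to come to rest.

t ≈ 76.6 s

I = MR² = (55.2)(0.107)² = 0.6320 kg·m².
Friction force f = μN = (0.17)(28.0) = 4.760 N at the rim; torque magnitude τ = fR = 0.5093 N·m, opposing ω.
|α| = τ/I = 0.5093/0.6320 = 0.8059 rad/s² (deceleration).
0 = ω₀ − |α|t ⇒ t = ω₀/|α| = 61.7/0.8059 = 76.56 s.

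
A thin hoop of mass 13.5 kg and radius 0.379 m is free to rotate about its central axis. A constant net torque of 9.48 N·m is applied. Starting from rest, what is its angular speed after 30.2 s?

ω ≈ 148 rad/s

I = MR² = (13.5)(0.379)² = 1.939 kg·m².
α = τ/I = 9.48/1.939 = 4.889 rad/s².
ω = ω₀ + αt = 0 + (4.889)(30.2) = 147.6 rad/s.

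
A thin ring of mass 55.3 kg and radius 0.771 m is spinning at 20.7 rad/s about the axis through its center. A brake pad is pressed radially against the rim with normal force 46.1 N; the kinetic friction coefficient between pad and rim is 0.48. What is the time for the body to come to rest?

I = MR² = (55.3)(0.771)² = 32.87 kg·m².
Friction force f = μN = (0.48)(46.1) = 22.13 N at the rim; torque magnitude τ = fR = 17.06 N·m, opposing ω.
|α| = τ/I = 17.06/32.87 = 0.5190 rad/s² (deceleration).
0 = ω₀ − |α|t ⇒ t = ω₀/|α| = 20.7/0.5190 = 39.88 s.

t ≈ 39.9 s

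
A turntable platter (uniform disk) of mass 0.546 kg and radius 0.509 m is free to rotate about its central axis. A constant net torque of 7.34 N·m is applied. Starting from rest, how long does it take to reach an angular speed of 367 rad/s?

t ≈ 3.54 s

I = ½MR² = (1/2)(0.546)(0.509)² = 0.07073 kg·m².
α = τ/I = 7.34/0.07073 = 103.8 rad/s².
ω = αt ⇒ t = ω/α = 367/103.8 = 3.536 s.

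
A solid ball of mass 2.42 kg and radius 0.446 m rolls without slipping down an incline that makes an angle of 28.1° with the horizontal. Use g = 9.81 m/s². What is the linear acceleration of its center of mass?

a ≈ 3.30 m/s²

Translation along the incline: Mg sinθ − f = Ma.
Rotation about the center: fR = Iα with I = (2/5)MR². No-slip gives a = αR, so f = (I/R²)a = (2/5)M a.
Substituting: Mg sinθ = (1 + 0.4000)Ma, so a = g sinθ/(1 + 0.4000) = (9.81) sin 28.1° / 1.400 = 3.300 m/s².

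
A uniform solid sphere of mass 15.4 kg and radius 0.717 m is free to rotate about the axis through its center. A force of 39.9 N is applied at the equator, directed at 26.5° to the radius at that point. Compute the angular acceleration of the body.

I = (2/5)MR² = (2/5)(15.4)(0.717)² = 3.167 kg·m².
Only the tangential component produces torque: τ = F R sinθ = (39.9)(0.717) sin 26.5° = 12.76 N·m.
From τ = Iα: α = 12.76/3.167 = 4.031 rad/s².

α ≈ 4.03 rad/s²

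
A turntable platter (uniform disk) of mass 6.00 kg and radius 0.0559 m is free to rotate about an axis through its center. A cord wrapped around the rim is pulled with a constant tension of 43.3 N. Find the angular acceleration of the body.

I = ½MR² = (1/2)(6.00)(0.0559)² = 0.009374 kg·m².
τ = F R = (43.3)(0.0559) = 2.420 N·m.
From τ = Iα: α = 2.420/0.009374 = 258.2 rad/s².

α ≈ 258 rad/s²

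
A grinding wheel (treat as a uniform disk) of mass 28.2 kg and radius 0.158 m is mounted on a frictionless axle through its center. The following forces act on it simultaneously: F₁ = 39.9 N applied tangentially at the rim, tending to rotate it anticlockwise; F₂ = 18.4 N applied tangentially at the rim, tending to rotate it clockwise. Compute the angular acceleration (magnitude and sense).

α ≈ 9.65 rad/s², anticlockwise

I = ½MR² = (1/2)(28.2)(0.158)² = 0.3520 kg·m².
Taking anticlockwise as positive: τ₁ = +(39.9)(0.158) = +6.304 N·m; τ₂ = −(18.4)(0.158) = −2.907 N·m.
Net torque τ = 3.397 N·m.
α = τ/I = 3.397/0.3520 = 9.651 rad/s².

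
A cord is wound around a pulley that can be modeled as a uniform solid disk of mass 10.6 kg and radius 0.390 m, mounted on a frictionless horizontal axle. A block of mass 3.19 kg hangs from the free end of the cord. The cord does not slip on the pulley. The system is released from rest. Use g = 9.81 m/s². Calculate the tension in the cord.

T ≈ 19.5 N

I = ½MR² = (1/2)(10.6)(0.390)² = 0.8061 kg·m².
Block: mg − T = ma. Pulley: TR = Iα. No-slip: a = αR, so T = (I/R²)a = 5.300·a.
Then mg = (m + 5.300)a, so a = (3.19)(9.81)/(3.19 + 5.300) = 3.686 m/s².
T = 5.300·a = 19.54 N.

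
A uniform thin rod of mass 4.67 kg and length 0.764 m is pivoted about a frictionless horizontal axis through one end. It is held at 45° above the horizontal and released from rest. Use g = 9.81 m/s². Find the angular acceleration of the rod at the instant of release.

α ≈ 13.6 rad/s²

About the pivot, I = (1/3)ML² = (1/3)(4.67)(0.764)² = 0.9086 kg·m².
The weight acts at the center, a distance L/2 = 0.3820 m from the pivot; τ = Mg(L/2) cos 45° = 12.37 N·m.
α = τ/I = 12.37/0.9086 = 13.62 rad/s².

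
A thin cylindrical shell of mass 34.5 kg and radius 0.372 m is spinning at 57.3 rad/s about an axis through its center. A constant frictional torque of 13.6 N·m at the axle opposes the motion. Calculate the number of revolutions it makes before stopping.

I = MR² = (34.5)(0.372)² = 4.774 kg·m².
The net torque has magnitude 13.6 N·m, opposing ω.
|α| = τ/I = 13.60/4.774 = 2.849 rad/s² (deceleration).
ω² = ω₀² − 2|α|θ with ω = 0 ⇒ θ = ω₀²/(2|α|) = 576.3 rad = 91.72 rev.

≈ 91.7 revolutions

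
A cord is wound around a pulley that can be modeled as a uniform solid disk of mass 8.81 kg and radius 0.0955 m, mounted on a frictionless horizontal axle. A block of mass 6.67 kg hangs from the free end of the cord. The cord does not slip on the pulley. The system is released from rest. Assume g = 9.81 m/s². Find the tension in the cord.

T ≈ 26.0 N

I = ½MR² = (1/2)(8.81)(0.0955)² = 0.04017 kg·m².
Block: mg − T = ma. Pulley: TR = Iα. No-slip: a = αR, so T = (I/R²)a = 4.405·a.
Then mg = (m + 4.405)a, so a = (6.67)(9.81)/(6.67 + 4.405) = 5.908 m/s².
T = 4.405·a = 26.03 N.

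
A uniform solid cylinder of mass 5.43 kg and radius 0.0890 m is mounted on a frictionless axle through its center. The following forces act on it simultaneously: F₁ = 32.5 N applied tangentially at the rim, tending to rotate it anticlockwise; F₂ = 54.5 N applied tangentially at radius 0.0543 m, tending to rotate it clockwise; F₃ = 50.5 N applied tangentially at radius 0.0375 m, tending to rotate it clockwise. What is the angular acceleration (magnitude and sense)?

I = ½MR² = (1/2)(5.43)(0.0890)² = 0.02151 kg·m².
Taking anticlockwise as positive: τ₁ = +(32.5)(0.0890) = +2.893 N·m; τ₂ = −(54.5)(0.0543) = −2.959 N·m; τ₃ = −(50.5)(0.0375) = −1.894 N·m.
Net torque τ = -1.961 N·m.
α = τ/I = -1.961/0.02151 = -91.17 rad/s².

α ≈ 91.2 rad/s², clockwise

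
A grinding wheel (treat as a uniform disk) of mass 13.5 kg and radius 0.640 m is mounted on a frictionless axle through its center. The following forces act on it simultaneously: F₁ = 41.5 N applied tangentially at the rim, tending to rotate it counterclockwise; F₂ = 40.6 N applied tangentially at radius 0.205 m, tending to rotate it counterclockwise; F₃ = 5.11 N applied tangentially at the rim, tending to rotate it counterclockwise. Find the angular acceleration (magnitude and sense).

I = ½MR² = (1/2)(13.5)(0.640)² = 2.765 kg·m².
Taking counterclockwise as positive: τ₁ = +(41.5)(0.640) = +26.56 N·m; τ₂ = +(40.6)(0.205) = +8.323 N·m; τ₃ = +(5.11)(0.640) = +3.270 N·m.
Net torque τ = 38.15 N·m.
α = τ/I = 38.15/2.765 = 13.80 rad/s².

α ≈ 13.8 rad/s², counterclockwise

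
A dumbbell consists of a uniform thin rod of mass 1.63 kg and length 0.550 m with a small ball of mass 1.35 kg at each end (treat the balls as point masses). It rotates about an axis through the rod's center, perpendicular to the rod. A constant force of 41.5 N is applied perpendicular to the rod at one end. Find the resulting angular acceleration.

α ≈ 46.5 rad/s²

I_rod = (1/12)ML² = (1/12)(1.63)(0.550)² = 0.04109 kg·m².
I_balls = 2·m·(L/2)² = 2(1.35)(0.2750)² = 0.2042 kg·m².
Total I = 0.2453 kg·m².
τ = F·(L/2) = (41.5)(0.275) = 11.41 N·m.
α = τ/I = 11.41/0.2453 = 46.53 rad/s².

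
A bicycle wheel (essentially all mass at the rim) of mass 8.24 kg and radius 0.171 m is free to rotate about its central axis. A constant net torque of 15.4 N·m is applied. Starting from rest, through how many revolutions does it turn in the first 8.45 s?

I = MR² = (8.24)(0.171)² = 0.2409 kg·m².
α = τ/I = 15.4/0.2409 = 63.91 rad/s².
θ = ½αt² = ½(63.91)(8.45)² = 2282 rad.
Revolutions = θ/(2π) = 363.2.

≈ 363 revolutions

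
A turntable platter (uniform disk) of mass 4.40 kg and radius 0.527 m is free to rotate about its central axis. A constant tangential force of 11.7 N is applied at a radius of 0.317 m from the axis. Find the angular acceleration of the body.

I = ½MR² = (1/2)(4.40)(0.527)² = 0.6110 kg·m².
τ = F·r = (11.7)(0.317) = 3.709 N·m.
From τ = Iα: α = 3.709/0.6110 = 6.070 rad/s².

α ≈ 6.07 rad/s²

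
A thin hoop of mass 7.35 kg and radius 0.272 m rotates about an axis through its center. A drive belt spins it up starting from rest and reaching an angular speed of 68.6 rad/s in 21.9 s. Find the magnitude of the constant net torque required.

I = MR² = (7.35)(0.272)² = 0.5438 kg·m².
α = Δω/Δt = (68.6 − 0)/21.9 = 3.132 rad/s².
τ = Iα = (0.5438)(3.132) = 1.703 N·m.

τ ≈ 1.70 N·m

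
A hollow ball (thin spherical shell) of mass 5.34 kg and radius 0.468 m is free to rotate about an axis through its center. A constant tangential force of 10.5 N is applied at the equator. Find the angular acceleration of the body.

I = (2/3)MR² = (2/3)(5.34)(0.468)² = 0.7797 kg·m².
τ = F R = (10.5)(0.468) = 4.914 N·m.
Newton's second law for rotation, τ = Iα, gives α = τ/I = 4.914/0.7797 = 6.302 rad/s².

α ≈ 6.30 rad/s²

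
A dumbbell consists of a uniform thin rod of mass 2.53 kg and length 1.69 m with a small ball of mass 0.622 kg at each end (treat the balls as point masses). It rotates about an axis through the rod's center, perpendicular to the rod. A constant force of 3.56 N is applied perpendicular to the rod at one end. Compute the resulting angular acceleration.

α ≈ 2.02 rad/s²

I_rod = (1/12)ML² = (1/12)(2.53)(1.69)² = 0.6022 kg·m².
I_balls = 2·m·(L/2)² = 2(0.622)(0.8450)² = 0.8882 kg·m².
Total I = 1.490 kg·m².
τ = F·(L/2) = (3.56)(0.845) = 3.008 N·m.
α = τ/I = 3.008/1.490 = 2.018 rad/s².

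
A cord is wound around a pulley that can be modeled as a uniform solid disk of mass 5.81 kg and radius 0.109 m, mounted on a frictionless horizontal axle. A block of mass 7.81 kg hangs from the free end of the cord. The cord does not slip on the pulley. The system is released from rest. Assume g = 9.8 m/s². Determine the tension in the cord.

I = ½MR² = (1/2)(5.81)(0.109)² = 0.03451 kg·m².
Block: mg − T = ma. Pulley: TR = Iα. No-slip: a = αR, so T = (I/R²)a = 2.905·a.
Then mg = (m + 2.905)a, so a = (7.81)(9.8)/(7.81 + 2.905) = 7.143 m/s².
T = 2.905·a = 20.75 N.

T ≈ 20.8 N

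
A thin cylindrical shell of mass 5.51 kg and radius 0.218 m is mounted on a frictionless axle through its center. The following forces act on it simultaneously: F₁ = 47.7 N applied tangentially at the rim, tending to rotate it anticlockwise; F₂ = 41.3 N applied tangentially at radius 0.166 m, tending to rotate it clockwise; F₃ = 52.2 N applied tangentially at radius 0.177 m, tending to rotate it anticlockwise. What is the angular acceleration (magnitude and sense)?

I = MR² = (5.51)(0.218)² = 0.2619 kg·m².
Taking anticlockwise as positive: τ₁ = +(47.7)(0.218) = +10.40 N·m; τ₂ = −(41.3)(0.166) = −6.856 N·m; τ₃ = +(52.2)(0.177) = +9.239 N·m.
Net torque τ = 12.78 N·m.
α = τ/I = 12.78/0.2619 = 48.81 rad/s².

α ≈ 48.8 rad/s², anticlockwise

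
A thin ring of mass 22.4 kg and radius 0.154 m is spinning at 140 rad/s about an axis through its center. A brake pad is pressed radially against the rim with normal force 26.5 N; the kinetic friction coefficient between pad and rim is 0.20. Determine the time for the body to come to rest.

t ≈ 91.1 s

I = MR² = (22.4)(0.154)² = 0.5312 kg·m².
Friction force f = μN = (0.20)(26.5) = 5.300 N at the rim; torque magnitude τ = fR = 0.8162 N·m, opposing ω.
|α| = τ/I = 0.8162/0.5312 = 1.536 rad/s² (deceleration).
0 = ω₀ − |α|t ⇒ t = ω₀/|α| = 140/1.536 = 91.12 s.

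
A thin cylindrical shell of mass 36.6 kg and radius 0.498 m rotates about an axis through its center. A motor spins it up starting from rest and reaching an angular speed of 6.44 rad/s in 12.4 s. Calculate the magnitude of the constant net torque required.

I = MR² = (36.6)(0.498)² = 9.077 kg·m².
α = Δω/Δt = (6.44 − 0)/12.4 = 0.5194 rad/s².
τ = Iα = (9.077)(0.5194) = 4.714 N·m.

τ ≈ 4.71 N·m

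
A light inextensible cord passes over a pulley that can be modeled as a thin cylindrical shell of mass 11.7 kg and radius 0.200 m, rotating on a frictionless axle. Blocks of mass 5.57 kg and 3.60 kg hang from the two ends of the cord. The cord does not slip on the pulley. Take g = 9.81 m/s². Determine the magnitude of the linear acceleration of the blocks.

a ≈ 0.926 m/s²

I = MR² = (11.7)(0.200)² = 0.4680 kg·m².
Heavier block: m₁g − T₁ = m₁a. Lighter block: T₂ − m₂g = m₂a.
Pulley: (T₁ − T₂)R = Iα = I(a/R), so T₁ − T₂ = (I/R²)a = 1·M_p a = 11.70·a.
Adding the three: (m₁ − m₂)g = (m₁ + m₂ + 11.70)a, so a = (5.57 − 3.60)(9.81)/(5.57 + 3.60 + 11.70) = 0.9260 m/s².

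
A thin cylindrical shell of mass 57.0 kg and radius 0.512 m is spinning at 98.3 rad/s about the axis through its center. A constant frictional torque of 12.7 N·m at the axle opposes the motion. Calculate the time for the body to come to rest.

I = MR² = (57.0)(0.512)² = 14.94 kg·m².
The net torque has magnitude 12.7 N·m, opposing ω.
|α| = τ/I = 12.70/14.94 = 0.8499 rad/s² (deceleration).
0 = ω₀ − |α|t ⇒ t = ω₀/|α| = 98.3/0.8499 = 115.7 s.

t ≈ 116 s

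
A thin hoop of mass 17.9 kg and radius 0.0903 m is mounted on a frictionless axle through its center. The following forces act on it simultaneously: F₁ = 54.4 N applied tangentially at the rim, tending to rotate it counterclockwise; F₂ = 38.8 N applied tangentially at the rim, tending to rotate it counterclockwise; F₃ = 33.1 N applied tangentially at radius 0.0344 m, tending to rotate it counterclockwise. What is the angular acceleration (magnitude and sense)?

α ≈ 65.5 rad/s², counterclockwise

I = MR² = (17.9)(0.0903)² = 0.1460 kg·m².
Taking counterclockwise as positive: τ₁ = +(54.4)(0.0903) = +4.912 N·m; τ₂ = +(38.8)(0.0903) = +3.504 N·m; τ₃ = +(33.1)(0.0344) = +1.139 N·m.
Net torque τ = 9.555 N·m.
α = τ/I = 9.555/0.1460 = 65.46 rad/s².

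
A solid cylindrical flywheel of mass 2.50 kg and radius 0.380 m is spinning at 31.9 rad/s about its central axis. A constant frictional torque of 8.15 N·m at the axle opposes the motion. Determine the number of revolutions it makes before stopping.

I = ½MR² = (1/2)(2.50)(0.380)² = 0.1805 kg·m².
The net torque has magnitude 8.15 N·m, opposing ω.
|α| = τ/I = 8.150/0.1805 = 45.15 rad/s² (deceleration).
ω² = ω₀² − 2|α|θ with ω = 0 ⇒ θ = ω₀²/(2|α|) = 11.27 rad = 1.793 rev.

≈ 1.79 revolutions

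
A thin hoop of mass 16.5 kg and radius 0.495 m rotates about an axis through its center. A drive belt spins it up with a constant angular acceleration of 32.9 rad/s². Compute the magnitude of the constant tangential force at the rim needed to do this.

I = MR² = (16.5)(0.495)² = 4.043 kg·m².
The required torque is τ = Iα = (4.043)(32.90) = 133.0 N·m.
A tangential force at the rim gives τ = FR, so F = τ/R = 133.0/0.495 = 268.7 N.

F ≈ 269 N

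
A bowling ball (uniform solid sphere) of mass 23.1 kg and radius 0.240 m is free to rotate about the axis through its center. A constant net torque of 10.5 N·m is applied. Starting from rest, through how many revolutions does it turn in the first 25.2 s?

I = (2/5)MR² = (2/5)(23.1)(0.240)² = 0.5322 kg·m².
α = τ/I = 10.5/0.5322 = 19.73 rad/s².
θ = ½αt² = ½(19.73)(25.2)² = 6264 rad.
Revolutions = θ/(2π) = 997.0.

≈ 997 revolutions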